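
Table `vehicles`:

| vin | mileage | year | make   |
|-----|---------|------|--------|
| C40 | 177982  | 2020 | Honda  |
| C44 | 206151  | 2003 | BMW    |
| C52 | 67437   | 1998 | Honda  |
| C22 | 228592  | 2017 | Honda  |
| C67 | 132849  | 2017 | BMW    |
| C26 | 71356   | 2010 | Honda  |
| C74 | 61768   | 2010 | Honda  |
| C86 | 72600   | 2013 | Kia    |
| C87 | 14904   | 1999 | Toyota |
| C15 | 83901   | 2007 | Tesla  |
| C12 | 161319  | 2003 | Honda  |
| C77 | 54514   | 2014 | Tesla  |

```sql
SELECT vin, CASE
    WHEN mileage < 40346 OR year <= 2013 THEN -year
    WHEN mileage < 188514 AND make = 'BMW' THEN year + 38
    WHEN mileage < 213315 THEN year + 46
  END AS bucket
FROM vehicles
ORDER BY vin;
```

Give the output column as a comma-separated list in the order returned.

vin=C12: mileage < 40346 OR year <= 2013 → -2003
vin=C15: mileage < 40346 OR year <= 2013 → -2007
vin=C22: (no match → NULL) → NULL
vin=C26: mileage < 40346 OR year <= 2013 → -2010
vin=C40: mileage < 213315 → 2066
vin=C44: mileage < 40346 OR year <= 2013 → -2003
vin=C52: mileage < 40346 OR year <= 2013 → -1998
vin=C67: mileage < 188514 AND make = 'BMW' → 2055
vin=C74: mileage < 40346 OR year <= 2013 → -2010
vin=C77: mileage < 213315 → 2060
vin=C86: mileage < 40346 OR year <= 2013 → -2013
vin=C87: mileage < 40346 OR year <= 2013 → -1999

-2003, -2007, NULL, -2010, 2066, -2003, -1998, 2055, -2010, 2060, -2013, -1999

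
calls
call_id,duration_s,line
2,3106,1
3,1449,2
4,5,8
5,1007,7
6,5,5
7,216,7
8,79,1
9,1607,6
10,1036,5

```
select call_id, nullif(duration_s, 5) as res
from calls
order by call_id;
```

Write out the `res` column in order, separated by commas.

3106, 1449, NULL, 1007, NULL, 216, 79, 1607, 1036

call_id=2: duration_s=3106 vs 5: differ → 3106
call_id=3: duration_s=1449 vs 5: differ → 1449
call_id=4: duration_s=5 vs 5: equal → NULL
call_id=5: duration_s=1007 vs 5: differ → 1007
call_id=6: duration_s=5 vs 5: equal → NULL
call_id=7: duration_s=216 vs 5: differ → 216
call_id=8: duration_s=79 vs 5: differ → 79
call_id=9: duration_s=1607 vs 5: differ → 1607
call_id=10: duration_s=1036 vs 5: differ → 1036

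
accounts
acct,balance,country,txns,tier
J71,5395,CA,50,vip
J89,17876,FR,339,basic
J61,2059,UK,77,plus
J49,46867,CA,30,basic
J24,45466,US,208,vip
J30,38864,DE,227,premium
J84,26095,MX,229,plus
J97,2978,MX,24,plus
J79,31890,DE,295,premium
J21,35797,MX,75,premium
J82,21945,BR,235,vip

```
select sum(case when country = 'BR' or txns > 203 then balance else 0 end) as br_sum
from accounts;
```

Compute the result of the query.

acct=J71: ✗
acct=J89: ✓ → 17876
acct=J61: ✗
acct=J49: ✗
acct=J24: ✓ → 45466
acct=J30: ✓ → 38864
acct=J84: ✓ → 26095
acct=J97: ✗
acct=J79: ✓ → 31890
acct=J21: ✗
acct=J82: ✓ → 21945
br_sum = 17876 + 45466 + 38864 + 26095 + 31890 + 21945 = 182136

182136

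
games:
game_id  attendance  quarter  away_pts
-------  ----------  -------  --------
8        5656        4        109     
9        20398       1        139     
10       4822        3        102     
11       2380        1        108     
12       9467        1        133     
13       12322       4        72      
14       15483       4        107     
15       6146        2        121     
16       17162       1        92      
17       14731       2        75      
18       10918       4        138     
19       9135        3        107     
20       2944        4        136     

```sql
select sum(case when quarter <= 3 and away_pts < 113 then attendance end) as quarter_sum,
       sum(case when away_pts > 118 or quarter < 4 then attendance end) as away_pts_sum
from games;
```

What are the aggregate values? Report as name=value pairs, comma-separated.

quarter_sum=48230, away_pts_sum=98103

[quarter_sum: quarter <= 3 and away_pts < 113]
game_id=8: ✗
game_id=9: ✗
game_id=10: ✓ → 4822
game_id=11: ✓ → 2380
game_id=12: ✗
game_id=13: ✗
game_id=14: ✗
game_id=15: ✗
game_id=16: ✓ → 17162
game_id=17: ✓ → 14731
game_id=18: ✗
game_id=19: ✓ → 9135
game_id=20: ✗
quarter_sum = 4822 + 2380 + 17162 + 14731 + 9135 = 48230
—
[away_pts_sum: away_pts > 118 or quarter < 4]
game_id=8: ✗
game_id=9: ✓ → 20398
game_id=10: ✓ → 4822
game_id=11: ✓ → 2380
game_id=12: ✓ → 9467
game_id=13: ✗
game_id=14: ✗
game_id=15: ✓ → 6146
game_id=16: ✓ → 17162
game_id=17: ✓ → 14731
game_id=18: ✓ → 10918
game_id=19: ✓ → 9135
game_id=20: ✓ → 2944
away_pts_sum = 20398 + 4822 + 2380 + 9467 + 6146 + 17162 + 14731 + 10918 + 9135 + 2944 = 98103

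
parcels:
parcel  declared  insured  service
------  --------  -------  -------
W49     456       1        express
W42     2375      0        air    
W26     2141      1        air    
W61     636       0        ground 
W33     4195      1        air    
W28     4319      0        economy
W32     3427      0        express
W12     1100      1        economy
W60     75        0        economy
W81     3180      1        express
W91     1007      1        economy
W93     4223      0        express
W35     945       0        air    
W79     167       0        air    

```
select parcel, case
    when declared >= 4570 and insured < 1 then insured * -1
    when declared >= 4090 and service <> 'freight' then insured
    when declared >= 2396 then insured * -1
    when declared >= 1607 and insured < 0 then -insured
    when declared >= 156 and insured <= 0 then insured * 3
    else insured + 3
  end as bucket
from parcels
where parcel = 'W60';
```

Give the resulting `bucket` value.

parcel = W60: declared=75, insured=0, service=economy.
declared >= 4570 and insured < 1 → false
declared >= 4090 and service <> 'freight' → false
declared >= 2396 → false
declared >= 1607 and insured < 0 → false
declared >= 156 and insured <= 0 → false
No prior WHEN matched → ELSE → 3

3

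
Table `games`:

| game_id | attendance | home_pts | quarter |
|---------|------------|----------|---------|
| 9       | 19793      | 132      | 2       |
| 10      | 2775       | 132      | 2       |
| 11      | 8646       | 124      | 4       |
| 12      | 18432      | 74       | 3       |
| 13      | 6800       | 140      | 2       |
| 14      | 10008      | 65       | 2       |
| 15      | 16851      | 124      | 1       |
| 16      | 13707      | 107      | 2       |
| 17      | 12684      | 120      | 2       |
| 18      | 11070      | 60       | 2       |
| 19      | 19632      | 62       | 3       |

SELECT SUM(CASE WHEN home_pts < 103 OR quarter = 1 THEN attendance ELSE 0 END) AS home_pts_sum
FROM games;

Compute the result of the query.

game_id=9: ✗
game_id=10: ✗
game_id=11: ✗
game_id=12: ✓ → 18432
game_id=13: ✗
game_id=14: ✓ → 10008
game_id=15: ✓ → 16851
game_id=16: ✗
game_id=17: ✗
game_id=18: ✓ → 11070
game_id=19: ✓ → 19632
home_pts_sum = 18432 + 10008 + 16851 + 11070 + 19632 = 75993

75993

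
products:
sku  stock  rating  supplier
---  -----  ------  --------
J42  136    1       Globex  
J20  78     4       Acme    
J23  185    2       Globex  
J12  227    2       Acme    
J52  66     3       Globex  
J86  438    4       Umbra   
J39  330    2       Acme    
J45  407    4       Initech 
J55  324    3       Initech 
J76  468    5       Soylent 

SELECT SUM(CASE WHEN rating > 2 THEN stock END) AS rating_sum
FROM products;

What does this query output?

1781

sku=J42: ✗
sku=J20: ✓ → 78
sku=J23: ✗
sku=J12: ✗
sku=J52: ✓ → 66
sku=J86: ✓ → 438
sku=J39: ✗
sku=J45: ✓ → 407
sku=J55: ✓ → 324
sku=J76: ✓ → 468
rating_sum = 78 + 66 + 438 + 407 + 324 + 468 = 1781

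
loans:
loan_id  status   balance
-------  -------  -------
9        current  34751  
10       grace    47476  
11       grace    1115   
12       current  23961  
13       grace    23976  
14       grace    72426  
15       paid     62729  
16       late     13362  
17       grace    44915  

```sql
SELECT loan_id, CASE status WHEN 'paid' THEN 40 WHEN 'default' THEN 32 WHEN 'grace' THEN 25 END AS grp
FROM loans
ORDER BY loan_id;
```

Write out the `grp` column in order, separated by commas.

loan_id=9: (no match → NULL) → NULL
loan_id=10: status='grace' → 25
loan_id=11: status='grace' → 25
loan_id=12: (no match → NULL) → NULL
loan_id=13: status='grace' → 25
loan_id=14: status='grace' → 25
loan_id=15: status='paid' → 40
loan_id=16: (no match → NULL) → NULL
loan_id=17: status='grace' → 25

NULL, 25, 25, NULL, 25, 25, 40, NULL, 25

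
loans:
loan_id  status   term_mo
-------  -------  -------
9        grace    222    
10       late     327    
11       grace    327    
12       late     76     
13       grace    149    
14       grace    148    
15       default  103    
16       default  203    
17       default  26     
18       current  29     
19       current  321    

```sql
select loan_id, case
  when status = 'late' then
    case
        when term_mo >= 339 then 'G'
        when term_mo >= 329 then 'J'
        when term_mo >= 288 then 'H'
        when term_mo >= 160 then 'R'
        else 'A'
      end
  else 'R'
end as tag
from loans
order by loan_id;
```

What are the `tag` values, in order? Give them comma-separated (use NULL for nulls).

R, H, R, A, R, R, R, R, R, R, R

loan_id=9: status='grace' → outer ELSE → R
loan_id=10: status='late' → inner[term_mo >= 288] → H
loan_id=11: status='grace' → outer ELSE → R
loan_id=12: status='late' → inner[ELSE] → A
loan_id=13: status='grace' → outer ELSE → R
loan_id=14: status='grace' → outer ELSE → R
loan_id=15: status='default' → outer ELSE → R
loan_id=16: status='default' → outer ELSE → R
loan_id=17: status='default' → outer ELSE → R
loan_id=18: status='current' → outer ELSE → R
loan_id=19: status='current' → outer ELSE → R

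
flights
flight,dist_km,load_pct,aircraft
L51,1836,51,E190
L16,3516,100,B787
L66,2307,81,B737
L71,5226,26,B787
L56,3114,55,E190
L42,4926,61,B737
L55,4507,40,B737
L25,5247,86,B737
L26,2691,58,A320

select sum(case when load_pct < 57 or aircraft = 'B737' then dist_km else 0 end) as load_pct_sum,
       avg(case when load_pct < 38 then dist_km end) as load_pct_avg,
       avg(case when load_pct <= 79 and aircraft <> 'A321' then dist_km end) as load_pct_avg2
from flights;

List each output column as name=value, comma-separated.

[load_pct_sum: load_pct < 57 or aircraft = 'B737']
flight=L51: ✓ → 1836
flight=L16: ✗
flight=L66: ✓ → 2307
flight=L71: ✓ → 5226
flight=L56: ✓ → 3114
flight=L42: ✓ → 4926
flight=L55: ✓ → 4507
flight=L25: ✓ → 5247
flight=L26: ✗
load_pct_sum = 1836 + 2307 + 5226 + 3114 + 4926 + 4507 + 5247 = 27163
—
[load_pct_avg: load_pct < 38]
flight=L51: ✗
flight=L16: ✗
flight=L66: ✗
flight=L71: ✓ → 5226
flight=L56: ✗
flight=L42: ✗
flight=L55: ✗
flight=L25: ✗
flight=L26: ✗
load_pct_avg = 5226
—
[load_pct_avg2: load_pct <= 79 and aircraft <> 'A321']
flight=L51: ✓ → 1836
flight=L16: ✗
flight=L66: ✗
flight=L71: ✓ → 5226
flight=L56: ✓ → 3114
flight=L42: ✓ → 4926
flight=L55: ✓ → 4507
flight=L25: ✗
flight=L26: ✓ → 2691
load_pct_avg2 = (1836 + 5226 + 3114 + 4926 + 4507 + 2691) / 6 = 3716.6666666667

load_pct_sum=27163, load_pct_avg=5226, load_pct_avg2=3716.6666666667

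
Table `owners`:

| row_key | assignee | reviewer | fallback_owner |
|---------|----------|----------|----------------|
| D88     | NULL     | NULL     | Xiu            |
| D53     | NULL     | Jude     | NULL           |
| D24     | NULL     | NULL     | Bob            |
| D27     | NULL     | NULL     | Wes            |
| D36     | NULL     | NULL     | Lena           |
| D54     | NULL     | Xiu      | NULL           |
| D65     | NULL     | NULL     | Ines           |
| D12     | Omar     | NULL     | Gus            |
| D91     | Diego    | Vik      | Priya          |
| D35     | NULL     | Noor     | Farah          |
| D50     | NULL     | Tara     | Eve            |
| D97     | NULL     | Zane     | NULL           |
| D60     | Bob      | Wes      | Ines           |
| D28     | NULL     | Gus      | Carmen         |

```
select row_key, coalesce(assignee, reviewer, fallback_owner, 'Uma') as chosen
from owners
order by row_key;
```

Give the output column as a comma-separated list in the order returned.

Omar, Bob, Wes, Gus, Noor, Lena, Tara, Jude, Xiu, Bob, Ines, Xiu, Diego, Zane

row_key=D12: assignee=Omar → Omar
row_key=D24: assignee=NULL, reviewer=NULL, fallback_owner=Bob → Bob
row_key=D27: assignee=NULL, reviewer=NULL, fallback_owner=Wes → Wes
row_key=D28: assignee=NULL, reviewer=Gus → Gus
row_key=D35: assignee=NULL, reviewer=Noor → Noor
row_key=D36: assignee=NULL, reviewer=NULL, fallback_owner=Lena → Lena
row_key=D50: assignee=NULL, reviewer=Tara → Tara
row_key=D53: assignee=NULL, reviewer=Jude → Jude
row_key=D54: assignee=NULL, reviewer=Xiu → Xiu
row_key=D60: assignee=Bob → Bob
row_key=D65: assignee=NULL, reviewer=NULL, fallback_owner=Ines → Ines
row_key=D88: assignee=NULL, reviewer=NULL, fallback_owner=Xiu → Xiu
row_key=D91: assignee=Diego → Diego
row_key=D97: assignee=NULL, reviewer=Zane → Zane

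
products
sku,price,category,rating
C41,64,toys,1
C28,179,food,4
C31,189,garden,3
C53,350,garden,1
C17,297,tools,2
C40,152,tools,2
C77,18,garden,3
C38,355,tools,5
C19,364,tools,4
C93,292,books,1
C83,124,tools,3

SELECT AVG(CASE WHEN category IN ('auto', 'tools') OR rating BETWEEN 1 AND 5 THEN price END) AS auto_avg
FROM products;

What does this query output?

sku=C41: ✓ → 64
sku=C28: ✓ → 179
sku=C31: ✓ → 189
sku=C53: ✓ → 350
sku=C17: ✓ → 297
sku=C40: ✓ → 152
sku=C77: ✓ → 18
sku=C38: ✓ → 355
sku=C19: ✓ → 364
sku=C93: ✓ → 292
sku=C83: ✓ → 124
auto_avg = (64 + 179 + 189 + 350 + 297 + 152 + 18 + 355 + 364 + 292 + 124) / 11 = 216.7272727273

216.7272727273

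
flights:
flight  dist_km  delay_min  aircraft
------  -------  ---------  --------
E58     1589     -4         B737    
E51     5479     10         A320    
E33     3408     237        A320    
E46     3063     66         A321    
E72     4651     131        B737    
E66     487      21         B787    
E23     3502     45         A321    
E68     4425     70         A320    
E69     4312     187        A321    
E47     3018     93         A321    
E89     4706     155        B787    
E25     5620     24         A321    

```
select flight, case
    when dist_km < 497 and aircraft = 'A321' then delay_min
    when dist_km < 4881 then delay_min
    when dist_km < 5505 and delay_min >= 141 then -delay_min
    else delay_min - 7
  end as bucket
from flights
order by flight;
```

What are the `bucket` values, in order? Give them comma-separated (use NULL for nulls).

45, 17, 237, 66, 93, 3, -4, 21, 70, 187, 131, 155

flight=E23: dist_km < 4881 → 45
flight=E25: ELSE → 17
flight=E33: dist_km < 4881 → 237
flight=E46: dist_km < 4881 → 66
flight=E47: dist_km < 4881 → 93
flight=E51: ELSE → 3
flight=E58: dist_km < 4881 → -4
flight=E66: dist_km < 4881 → 21
flight=E68: dist_km < 4881 → 70
flight=E69: dist_km < 4881 → 187
flight=E72: dist_km < 4881 → 131
flight=E89: dist_km < 4881 → 155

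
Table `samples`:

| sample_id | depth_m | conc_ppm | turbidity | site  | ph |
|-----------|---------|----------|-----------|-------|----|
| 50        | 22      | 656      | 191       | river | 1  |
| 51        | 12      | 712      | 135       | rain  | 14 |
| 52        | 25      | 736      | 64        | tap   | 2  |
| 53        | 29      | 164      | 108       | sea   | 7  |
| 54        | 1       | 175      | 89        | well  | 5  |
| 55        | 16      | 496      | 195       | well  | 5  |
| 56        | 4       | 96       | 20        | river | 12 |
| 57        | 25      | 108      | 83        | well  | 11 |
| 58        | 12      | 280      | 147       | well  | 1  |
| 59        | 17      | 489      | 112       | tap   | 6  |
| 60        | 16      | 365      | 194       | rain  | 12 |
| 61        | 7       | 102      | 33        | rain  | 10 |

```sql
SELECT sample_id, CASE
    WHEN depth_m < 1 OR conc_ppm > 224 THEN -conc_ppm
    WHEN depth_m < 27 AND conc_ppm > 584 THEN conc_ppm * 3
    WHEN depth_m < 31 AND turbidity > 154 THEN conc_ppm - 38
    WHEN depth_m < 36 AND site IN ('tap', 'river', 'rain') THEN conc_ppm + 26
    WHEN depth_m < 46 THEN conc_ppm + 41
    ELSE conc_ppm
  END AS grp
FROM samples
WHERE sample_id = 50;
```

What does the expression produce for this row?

sample_id = 50: depth_m=22, conc_ppm=656, turbidity=191, site=river, ph=1.
depth_m < 1 OR conc_ppm > 224 → true → -656

-656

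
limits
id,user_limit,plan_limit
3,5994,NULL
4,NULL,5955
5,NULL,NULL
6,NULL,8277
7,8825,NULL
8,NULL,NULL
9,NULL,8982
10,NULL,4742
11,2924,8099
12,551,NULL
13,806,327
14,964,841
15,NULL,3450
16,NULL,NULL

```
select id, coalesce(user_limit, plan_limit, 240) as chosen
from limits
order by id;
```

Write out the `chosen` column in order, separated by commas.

5994, 5955, 240, 8277, 8825, 240, 8982, 4742, 2924, 551, 806, 964, 3450, 240

id=3: user_limit=5994 → 5994
id=4: user_limit=NULL, plan_limit=5955 → 5955
id=5: user_limit=NULL, plan_limit=NULL, → literal 240 → 240
id=6: user_limit=NULL, plan_limit=8277 → 8277
id=7: user_limit=8825 → 8825
id=8: user_limit=NULL, plan_limit=NULL, → literal 240 → 240
id=9: user_limit=NULL, plan_limit=8982 → 8982
id=10: user_limit=NULL, plan_limit=4742 → 4742
id=11: user_limit=2924 → 2924
id=12: user_limit=551 → 551
id=13: user_limit=806 → 806
id=14: user_limit=964 → 964
id=15: user_limit=NULL, plan_limit=3450 → 3450
id=16: user_limit=NULL, plan_limit=NULL, → literal 240 → 240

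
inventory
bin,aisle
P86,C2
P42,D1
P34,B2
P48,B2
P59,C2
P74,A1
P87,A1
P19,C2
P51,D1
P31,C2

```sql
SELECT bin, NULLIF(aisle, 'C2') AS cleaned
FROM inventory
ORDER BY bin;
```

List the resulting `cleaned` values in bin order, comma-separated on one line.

bin=P19: aisle=C2 vs C2: equal → NULL
bin=P31: aisle=C2 vs C2: equal → NULL
bin=P34: aisle=B2 vs C2: differ → B2
bin=P42: aisle=D1 vs C2: differ → D1
bin=P48: aisle=B2 vs C2: differ → B2
bin=P51: aisle=D1 vs C2: differ → D1
bin=P59: aisle=C2 vs C2: equal → NULL
bin=P74: aisle=A1 vs C2: differ → A1
bin=P86: aisle=C2 vs C2: equal → NULL
bin=P87: aisle=A1 vs C2: differ → A1

NULL, NULL, B2, D1, B2, D1, NULL, A1, NULL, A1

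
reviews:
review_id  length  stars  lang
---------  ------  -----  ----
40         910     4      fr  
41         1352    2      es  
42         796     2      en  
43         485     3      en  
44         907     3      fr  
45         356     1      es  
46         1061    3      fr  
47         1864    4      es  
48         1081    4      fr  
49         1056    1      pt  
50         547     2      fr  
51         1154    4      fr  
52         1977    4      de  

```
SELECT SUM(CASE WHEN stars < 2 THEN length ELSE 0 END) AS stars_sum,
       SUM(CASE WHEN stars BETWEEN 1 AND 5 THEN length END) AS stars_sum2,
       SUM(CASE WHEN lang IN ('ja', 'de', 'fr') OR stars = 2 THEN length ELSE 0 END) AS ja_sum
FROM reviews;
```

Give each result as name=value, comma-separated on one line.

[stars_sum: stars < 2]
review_id=40: ✗
review_id=41: ✗
review_id=42: ✗
review_id=43: ✗
review_id=44: ✗
review_id=45: ✓ → 356
review_id=46: ✗
review_id=47: ✗
review_id=48: ✗
review_id=49: ✓ → 1056
review_id=50: ✗
review_id=51: ✗
review_id=52: ✗
stars_sum = 356 + 1056 = 1412
—
[stars_sum2: stars BETWEEN 1 AND 5]
review_id=40: ✓ → 910
review_id=41: ✓ → 1352
review_id=42: ✓ → 796
review_id=43: ✓ → 485
review_id=44: ✓ → 907
review_id=45: ✓ → 356
review_id=46: ✓ → 1061
review_id=47: ✓ → 1864
review_id=48: ✓ → 1081
review_id=49: ✓ → 1056
review_id=50: ✓ → 547
review_id=51: ✓ → 1154
review_id=52: ✓ → 1977
stars_sum2 = 910 + 1352 + 796 + 485 + 907 + 356 + 1061 + 1864 + 1081 + 1056 + 547 + 1154 + 1977 = 13546
—
[ja_sum: lang IN ('ja', 'de', 'fr') OR stars = 2]
review_id=40: ✓ → 910
review_id=41: ✓ → 1352
review_id=42: ✓ → 796
review_id=43: ✗
review_id=44: ✓ → 907
review_id=45: ✗
review_id=46: ✓ → 1061
review_id=47: ✗
review_id=48: ✓ → 1081
review_id=49: ✗
review_id=50: ✓ → 547
review_id=51: ✓ → 1154
review_id=52: ✓ → 1977
ja_sum = 910 + 1352 + 796 + 907 + 1061 + 1081 + 547 + 1154 + 1977 = 9785

stars_sum=1412, stars_sum2=13546, ja_sum=9785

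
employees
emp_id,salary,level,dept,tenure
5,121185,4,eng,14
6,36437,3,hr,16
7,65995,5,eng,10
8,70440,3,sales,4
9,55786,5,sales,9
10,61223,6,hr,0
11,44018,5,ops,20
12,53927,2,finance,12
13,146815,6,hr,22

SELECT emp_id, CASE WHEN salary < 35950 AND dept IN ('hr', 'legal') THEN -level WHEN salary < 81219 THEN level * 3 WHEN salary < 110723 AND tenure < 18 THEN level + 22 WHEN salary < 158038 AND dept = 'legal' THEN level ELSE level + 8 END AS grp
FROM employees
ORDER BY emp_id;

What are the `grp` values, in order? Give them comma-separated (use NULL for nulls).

12, 9, 15, 9, 15, 18, 15, 6, 14

emp_id=5: ELSE → 12
emp_id=6: salary < 81219 → 9
emp_id=7: salary < 81219 → 15
emp_id=8: salary < 81219 → 9
emp_id=9: salary < 81219 → 15
emp_id=10: salary < 81219 → 18
emp_id=11: salary < 81219 → 15
emp_id=12: salary < 81219 → 6
emp_id=13: ELSE → 14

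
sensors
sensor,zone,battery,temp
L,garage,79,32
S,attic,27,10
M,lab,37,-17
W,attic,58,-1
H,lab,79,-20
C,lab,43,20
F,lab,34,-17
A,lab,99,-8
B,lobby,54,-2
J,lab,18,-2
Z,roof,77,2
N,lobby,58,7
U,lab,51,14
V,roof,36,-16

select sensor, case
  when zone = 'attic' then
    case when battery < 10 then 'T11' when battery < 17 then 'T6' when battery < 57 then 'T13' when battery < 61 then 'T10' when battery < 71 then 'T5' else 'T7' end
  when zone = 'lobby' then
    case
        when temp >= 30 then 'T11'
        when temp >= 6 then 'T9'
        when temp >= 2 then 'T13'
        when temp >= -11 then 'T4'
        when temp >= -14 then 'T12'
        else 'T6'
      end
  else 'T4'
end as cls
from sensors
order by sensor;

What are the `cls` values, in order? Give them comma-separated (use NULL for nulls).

T4, T4, T4, T4, T4, T4, T4, T4, T9, T13, T4, T4, T10, T4

sensor=A: zone='lab' → outer ELSE → T4
sensor=B: zone='lobby' → inner[temp >= -11] → T4
sensor=C: zone='lab' → outer ELSE → T4
sensor=F: zone='lab' → outer ELSE → T4
sensor=H: zone='lab' → outer ELSE → T4
sensor=J: zone='lab' → outer ELSE → T4
sensor=L: zone='garage' → outer ELSE → T4
sensor=M: zone='lab' → outer ELSE → T4
sensor=N: zone='lobby' → inner[temp >= 6] → T9
sensor=S: zone='attic' → inner[battery < 57] → T13
sensor=U: zone='lab' → outer ELSE → T4
sensor=V: zone='roof' → outer ELSE → T4
sensor=W: zone='attic' → inner[battery < 61] → T10
sensor=Z: zone='roof' → outer ELSE → T4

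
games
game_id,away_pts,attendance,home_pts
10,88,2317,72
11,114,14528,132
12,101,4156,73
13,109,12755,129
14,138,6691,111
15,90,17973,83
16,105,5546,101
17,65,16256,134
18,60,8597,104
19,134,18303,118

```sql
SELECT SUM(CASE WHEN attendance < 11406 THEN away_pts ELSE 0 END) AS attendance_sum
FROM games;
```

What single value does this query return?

game_id=10: ✓ → 88
game_id=11: ✗
game_id=12: ✓ → 101
game_id=13: ✗
game_id=14: ✓ → 138
game_id=15: ✗
game_id=16: ✓ → 105
game_id=17: ✗
game_id=18: ✓ → 60
game_id=19: ✗
attendance_sum = 88 + 101 + 138 + 105 + 60 = 492

492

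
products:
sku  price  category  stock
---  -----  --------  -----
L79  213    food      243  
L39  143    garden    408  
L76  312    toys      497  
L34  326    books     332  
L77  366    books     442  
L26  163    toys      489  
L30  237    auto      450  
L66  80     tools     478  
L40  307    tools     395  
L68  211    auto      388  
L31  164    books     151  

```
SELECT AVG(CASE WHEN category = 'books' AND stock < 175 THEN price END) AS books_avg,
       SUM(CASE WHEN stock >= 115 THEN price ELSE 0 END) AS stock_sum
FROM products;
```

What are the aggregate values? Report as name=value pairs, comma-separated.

[books_avg: category = 'books' AND stock < 175]
sku=L79: ✗
sku=L39: ✗
sku=L76: ✗
sku=L34: ✗
sku=L77: ✗
sku=L26: ✗
sku=L30: ✗
sku=L66: ✗
sku=L40: ✗
sku=L68: ✗
sku=L31: ✓ → 164
books_avg = 164
—
[stock_sum: stock >= 115]
sku=L79: ✓ → 213
sku=L39: ✓ → 143
sku=L76: ✓ → 312
sku=L34: ✓ → 326
sku=L77: ✓ → 366
sku=L26: ✓ → 163
sku=L30: ✓ → 237
sku=L66: ✓ → 80
sku=L40: ✓ → 307
sku=L68: ✓ → 211
sku=L31: ✓ → 164
stock_sum = 213 + 143 + 312 + 326 + 366 + 163 + 237 + 80 + 307 + 211 + 164 = 2522

books_avg=164, stock_sum=2522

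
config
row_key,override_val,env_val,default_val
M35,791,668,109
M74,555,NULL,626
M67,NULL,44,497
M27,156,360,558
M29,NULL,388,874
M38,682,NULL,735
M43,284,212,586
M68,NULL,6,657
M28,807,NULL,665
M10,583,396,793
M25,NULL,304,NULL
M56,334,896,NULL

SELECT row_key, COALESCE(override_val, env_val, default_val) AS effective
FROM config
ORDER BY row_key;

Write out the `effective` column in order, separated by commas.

583, 304, 156, 807, 388, 791, 682, 284, 334, 44, 6, 555

row_key=M10: override_val=583 → 583
row_key=M25: override_val=NULL, env_val=304 → 304
row_key=M27: override_val=156 → 156
row_key=M28: override_val=807 → 807
row_key=M29: override_val=NULL, env_val=388 → 388
row_key=M35: override_val=791 → 791
row_key=M38: override_val=682 → 682
row_key=M43: override_val=284 → 284
row_key=M56: override_val=334 → 334
row_key=M67: override_val=NULL, env_val=44 → 44
row_key=M68: override_val=NULL, env_val=6 → 6
row_key=M74: override_val=555 → 555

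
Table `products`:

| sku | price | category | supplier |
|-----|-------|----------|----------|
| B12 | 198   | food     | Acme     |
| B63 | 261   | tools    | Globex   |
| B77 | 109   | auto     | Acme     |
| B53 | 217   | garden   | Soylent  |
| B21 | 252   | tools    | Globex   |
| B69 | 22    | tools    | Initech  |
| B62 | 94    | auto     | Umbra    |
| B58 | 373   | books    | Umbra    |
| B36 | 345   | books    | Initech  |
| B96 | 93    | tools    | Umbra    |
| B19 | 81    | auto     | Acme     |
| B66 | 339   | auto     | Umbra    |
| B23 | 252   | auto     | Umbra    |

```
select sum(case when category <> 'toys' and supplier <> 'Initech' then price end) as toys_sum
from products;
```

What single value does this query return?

2269

sku=B12: ✓ → 198
sku=B63: ✓ → 261
sku=B77: ✓ → 109
sku=B53: ✓ → 217
sku=B21: ✓ → 252
sku=B69: ✗
sku=B62: ✓ → 94
sku=B58: ✓ → 373
sku=B36: ✗
sku=B96: ✓ → 93
sku=B19: ✓ → 81
sku=B66: ✓ → 339
sku=B23: ✓ → 252
toys_sum = 198 + 261 + 109 + 217 + 252 + 94 + 373 + 93 + 81 + 339 + 252 = 2269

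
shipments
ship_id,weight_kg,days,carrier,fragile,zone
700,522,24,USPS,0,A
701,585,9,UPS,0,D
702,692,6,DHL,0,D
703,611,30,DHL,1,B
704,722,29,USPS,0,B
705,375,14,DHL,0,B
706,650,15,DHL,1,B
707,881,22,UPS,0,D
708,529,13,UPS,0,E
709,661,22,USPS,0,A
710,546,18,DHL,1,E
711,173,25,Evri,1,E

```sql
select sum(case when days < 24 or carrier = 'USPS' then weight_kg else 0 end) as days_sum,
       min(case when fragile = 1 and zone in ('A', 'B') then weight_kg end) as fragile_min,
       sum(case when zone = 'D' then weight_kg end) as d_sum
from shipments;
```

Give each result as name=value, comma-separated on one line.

days_sum=6163, fragile_min=611, d_sum=2158

[days_sum: days < 24 or carrier = 'USPS']
ship_id=700: ✓ → 522
ship_id=701: ✓ → 585
ship_id=702: ✓ → 692
ship_id=703: ✗
ship_id=704: ✓ → 722
ship_id=705: ✓ → 375
ship_id=706: ✓ → 650
ship_id=707: ✓ → 881
ship_id=708: ✓ → 529
ship_id=709: ✓ → 661
ship_id=710: ✓ → 546
ship_id=711: ✗
days_sum = 522 + 585 + 692 + 722 + 375 + 650 + 881 + 529 + 661 + 546 = 6163
—
[fragile_min: fragile = 1 and zone in ('A', 'B')]
ship_id=700: ✗
ship_id=701: ✗
ship_id=702: ✗
ship_id=703: ✓ → 611
ship_id=704: ✗
ship_id=705: ✗
ship_id=706: ✓ → 650
ship_id=707: ✗
ship_id=708: ✗
ship_id=709: ✗
ship_id=710: ✗
ship_id=711: ✗
fragile_min = MIN(611, 650) = 611
—
[d_sum: zone = 'D']
ship_id=700: ✗
ship_id=701: ✓ → 585
ship_id=702: ✓ → 692
ship_id=703: ✗
ship_id=704: ✗
ship_id=705: ✗
ship_id=706: ✗
ship_id=707: ✓ → 881
ship_id=708: ✗
ship_id=709: ✗
ship_id=710: ✗
ship_id=711: ✗
d_sum = 585 + 692 + 881 = 2158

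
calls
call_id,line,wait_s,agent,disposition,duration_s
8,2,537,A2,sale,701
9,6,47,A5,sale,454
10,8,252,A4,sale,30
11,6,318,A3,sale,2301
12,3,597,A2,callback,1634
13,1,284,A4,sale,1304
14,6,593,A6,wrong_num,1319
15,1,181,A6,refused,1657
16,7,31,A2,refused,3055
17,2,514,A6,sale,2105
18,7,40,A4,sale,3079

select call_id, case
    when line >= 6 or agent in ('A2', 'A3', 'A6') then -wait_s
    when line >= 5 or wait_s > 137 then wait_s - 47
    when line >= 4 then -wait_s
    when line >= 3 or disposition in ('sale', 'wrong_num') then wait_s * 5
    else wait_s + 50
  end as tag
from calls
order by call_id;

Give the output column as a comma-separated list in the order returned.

-537, -47, -252, -318, -597, 237, -593, -181, -31, -514, -40

call_id=8: line >= 6 or agent in ('A2', 'A3', 'A6') → -537
call_id=9: line >= 6 or agent in ('A2', 'A3', 'A6') → -47
call_id=10: line >= 6 or agent in ('A2', 'A3', 'A6') → -252
call_id=11: line >= 6 or agent in ('A2', 'A3', 'A6') → -318
call_id=12: line >= 6 or agent in ('A2', 'A3', 'A6') → -597
call_id=13: line >= 5 or wait_s > 137 → 237
call_id=14: line >= 6 or agent in ('A2', 'A3', 'A6') → -593
call_id=15: line >= 6 or agent in ('A2', 'A3', 'A6') → -181
call_id=16: line >= 6 or agent in ('A2', 'A3', 'A6') → -31
call_id=17: line >= 6 or agent in ('A2', 'A3', 'A6') → -514
call_id=18: line >= 6 or agent in ('A2', 'A3', 'A6') → -40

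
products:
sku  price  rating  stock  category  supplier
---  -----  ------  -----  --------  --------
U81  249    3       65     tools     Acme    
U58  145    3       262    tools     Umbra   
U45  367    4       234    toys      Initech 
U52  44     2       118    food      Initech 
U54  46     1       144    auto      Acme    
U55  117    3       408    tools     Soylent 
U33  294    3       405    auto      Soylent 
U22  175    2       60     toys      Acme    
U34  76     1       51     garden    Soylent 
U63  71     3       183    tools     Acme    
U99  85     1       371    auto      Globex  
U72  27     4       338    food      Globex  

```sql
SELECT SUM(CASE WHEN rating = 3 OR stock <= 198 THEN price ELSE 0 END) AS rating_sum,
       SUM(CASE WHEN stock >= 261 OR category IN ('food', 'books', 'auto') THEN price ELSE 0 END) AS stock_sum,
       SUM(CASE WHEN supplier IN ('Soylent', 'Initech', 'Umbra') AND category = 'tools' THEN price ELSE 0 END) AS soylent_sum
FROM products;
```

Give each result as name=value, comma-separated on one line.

rating_sum=1217, stock_sum=758, soylent_sum=262

[rating_sum: rating = 3 OR stock <= 198]
sku=U81: ✓ → 249
sku=U58: ✓ → 145
sku=U45: ✗
sku=U52: ✓ → 44
sku=U54: ✓ → 46
sku=U55: ✓ → 117
sku=U33: ✓ → 294
sku=U22: ✓ → 175
sku=U34: ✓ → 76
sku=U63: ✓ → 71
sku=U99: ✗
sku=U72: ✗
rating_sum = 249 + 145 + 44 + 46 + 117 + 294 + 175 + 76 + 71 = 1217
—
[stock_sum: stock >= 261 OR category IN ('food', 'books', 'auto')]
sku=U81: ✗
sku=U58: ✓ → 145
sku=U45: ✗
sku=U52: ✓ → 44
sku=U54: ✓ → 46
sku=U55: ✓ → 117
sku=U33: ✓ → 294
sku=U22: ✗
sku=U34: ✗
sku=U63: ✗
sku=U99: ✓ → 85
sku=U72: ✓ → 27
stock_sum = 145 + 44 + 46 + 117 + 294 + 85 + 27 = 758
—
[soylent_sum: supplier IN ('Soylent', 'Initech', 'Umbra') AND category = 'tools']
sku=U81: ✗
sku=U58: ✓ → 145
sku=U45: ✗
sku=U52: ✗
sku=U54: ✗
sku=U55: ✓ → 117
sku=U33: ✗
sku=U22: ✗
sku=U34: ✗
sku=U63: ✗
sku=U99: ✗
sku=U72: ✗
soylent_sum = 145 + 117 = 262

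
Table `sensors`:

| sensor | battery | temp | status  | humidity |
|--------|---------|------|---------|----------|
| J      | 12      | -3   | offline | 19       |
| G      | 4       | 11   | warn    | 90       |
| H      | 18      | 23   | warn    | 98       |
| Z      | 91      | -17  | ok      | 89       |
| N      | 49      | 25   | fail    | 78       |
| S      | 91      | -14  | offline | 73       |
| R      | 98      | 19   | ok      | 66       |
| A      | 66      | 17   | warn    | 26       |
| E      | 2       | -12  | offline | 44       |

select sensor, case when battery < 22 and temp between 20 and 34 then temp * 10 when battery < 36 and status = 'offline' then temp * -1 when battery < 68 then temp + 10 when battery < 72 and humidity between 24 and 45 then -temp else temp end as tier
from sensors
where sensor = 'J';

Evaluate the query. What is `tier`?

sensor = J: battery=12, temp=-3, status=offline, humidity=19.
battery < 22 and temp between 20 and 34 → false
battery < 36 and status = 'offline' → true → 3

3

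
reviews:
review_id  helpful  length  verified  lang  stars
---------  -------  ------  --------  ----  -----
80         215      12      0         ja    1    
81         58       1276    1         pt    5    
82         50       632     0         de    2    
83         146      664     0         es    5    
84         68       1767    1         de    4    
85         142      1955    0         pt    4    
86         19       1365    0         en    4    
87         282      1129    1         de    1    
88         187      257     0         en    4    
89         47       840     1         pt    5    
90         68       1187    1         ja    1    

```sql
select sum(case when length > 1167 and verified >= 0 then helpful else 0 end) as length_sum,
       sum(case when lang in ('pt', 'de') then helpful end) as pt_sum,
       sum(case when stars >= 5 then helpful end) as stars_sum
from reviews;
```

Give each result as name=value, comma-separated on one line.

length_sum=355, pt_sum=647, stars_sum=251

[length_sum: length > 1167 and verified >= 0]
review_id=80: ✗
review_id=81: ✓ → 58
review_id=82: ✗
review_id=83: ✗
review_id=84: ✓ → 68
review_id=85: ✓ → 142
review_id=86: ✓ → 19
review_id=87: ✗
review_id=88: ✗
review_id=89: ✗
review_id=90: ✓ → 68
length_sum = 58 + 68 + 142 + 19 + 68 = 355
—
[pt_sum: lang in ('pt', 'de')]
review_id=80: ✗
review_id=81: ✓ → 58
review_id=82: ✓ → 50
review_id=83: ✗
review_id=84: ✓ → 68
review_id=85: ✓ → 142
review_id=86: ✗
review_id=87: ✓ → 282
review_id=88: ✗
review_id=89: ✓ → 47
review_id=90: ✗
pt_sum = 58 + 50 + 68 + 142 + 282 + 47 = 647
—
[stars_sum: stars >= 5]
review_id=80: ✗
review_id=81: ✓ → 58
review_id=82: ✗
review_id=83: ✓ → 146
review_id=84: ✗
review_id=85: ✗
review_id=86: ✗
review_id=87: ✗
review_id=88: ✗
review_id=89: ✓ → 47
review_id=90: ✗
stars_sum = 58 + 146 + 47 = 251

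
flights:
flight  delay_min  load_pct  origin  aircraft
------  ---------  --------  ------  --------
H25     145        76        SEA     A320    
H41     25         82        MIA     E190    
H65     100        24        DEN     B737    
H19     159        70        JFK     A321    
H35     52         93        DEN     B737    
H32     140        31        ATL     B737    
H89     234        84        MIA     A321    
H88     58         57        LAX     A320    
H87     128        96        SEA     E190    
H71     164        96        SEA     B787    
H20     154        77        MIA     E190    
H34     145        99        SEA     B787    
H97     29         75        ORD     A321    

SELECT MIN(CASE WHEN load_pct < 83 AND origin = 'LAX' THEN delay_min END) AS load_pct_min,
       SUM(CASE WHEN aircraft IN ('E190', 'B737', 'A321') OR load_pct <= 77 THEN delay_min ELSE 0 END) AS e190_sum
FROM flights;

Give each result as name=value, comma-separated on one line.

load_pct_min=58, e190_sum=1224

[load_pct_min: load_pct < 83 AND origin = 'LAX']
flight=H25: ✗
flight=H41: ✗
flight=H65: ✗
flight=H19: ✗
flight=H35: ✗
flight=H32: ✗
flight=H89: ✗
flight=H88: ✓ → 58
flight=H87: ✗
flight=H71: ✗
flight=H20: ✗
flight=H34: ✗
flight=H97: ✗
load_pct_min = MIN(58) = 58
—
[e190_sum: aircraft IN ('E190', 'B737', 'A321') OR load_pct <= 77]
flight=H25: ✓ → 145
flight=H41: ✓ → 25
flight=H65: ✓ → 100
flight=H19: ✓ → 159
flight=H35: ✓ → 52
flight=H32: ✓ → 140
flight=H89: ✓ → 234
flight=H88: ✓ → 58
flight=H87: ✓ → 128
flight=H71: ✗
flight=H20: ✓ → 154
flight=H34: ✗
flight=H97: ✓ → 29
e190_sum = 145 + 25 + 100 + 159 + 52 + 140 + 234 + 58 + 128 + 154 + 29 = 1224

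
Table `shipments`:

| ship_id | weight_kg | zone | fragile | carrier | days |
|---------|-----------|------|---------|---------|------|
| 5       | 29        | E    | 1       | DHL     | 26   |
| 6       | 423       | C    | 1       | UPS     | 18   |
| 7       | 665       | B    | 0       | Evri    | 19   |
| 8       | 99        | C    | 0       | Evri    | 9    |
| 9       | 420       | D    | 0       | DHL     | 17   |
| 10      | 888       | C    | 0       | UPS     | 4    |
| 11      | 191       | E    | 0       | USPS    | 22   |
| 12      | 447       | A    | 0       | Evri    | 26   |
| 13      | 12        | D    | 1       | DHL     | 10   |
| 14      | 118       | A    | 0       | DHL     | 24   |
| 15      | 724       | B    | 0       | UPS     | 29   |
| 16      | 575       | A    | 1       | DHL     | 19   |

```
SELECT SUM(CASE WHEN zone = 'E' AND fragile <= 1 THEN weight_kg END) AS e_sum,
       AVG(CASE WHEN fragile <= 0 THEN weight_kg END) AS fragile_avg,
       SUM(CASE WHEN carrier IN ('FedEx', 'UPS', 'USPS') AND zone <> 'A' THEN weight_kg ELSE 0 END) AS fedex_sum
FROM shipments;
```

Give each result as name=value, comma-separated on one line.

e_sum=220, fragile_avg=444, fedex_sum=2226

[e_sum: zone = 'E' AND fragile <= 1]
ship_id=5: ✓ → 29
ship_id=6: ✗
ship_id=7: ✗
ship_id=8: ✗
ship_id=9: ✗
ship_id=10: ✗
ship_id=11: ✓ → 191
ship_id=12: ✗
ship_id=13: ✗
ship_id=14: ✗
ship_id=15: ✗
ship_id=16: ✗
e_sum = 29 + 191 = 220
—
[fragile_avg: fragile <= 0]
ship_id=5: ✗
ship_id=6: ✗
ship_id=7: ✓ → 665
ship_id=8: ✓ → 99
ship_id=9: ✓ → 420
ship_id=10: ✓ → 888
ship_id=11: ✓ → 191
ship_id=12: ✓ → 447
ship_id=13: ✗
ship_id=14: ✓ → 118
ship_id=15: ✓ → 724
ship_id=16: ✗
fragile_avg = (665 + 99 + 420 + 888 + 191 + 447 + 118 + 724) / 8 = 444
—
[fedex_sum: carrier IN ('FedEx', 'UPS', 'USPS') AND zone <> 'A']
ship_id=5: ✗
ship_id=6: ✓ → 423
ship_id=7: ✗
ship_id=8: ✗
ship_id=9: ✗
ship_id=10: ✓ → 888
ship_id=11: ✓ → 191
ship_id=12: ✗
ship_id=13: ✗
ship_id=14: ✗
ship_id=15: ✓ → 724
ship_id=16: ✗
fedex_sum = 423 + 888 + 191 + 724 = 2226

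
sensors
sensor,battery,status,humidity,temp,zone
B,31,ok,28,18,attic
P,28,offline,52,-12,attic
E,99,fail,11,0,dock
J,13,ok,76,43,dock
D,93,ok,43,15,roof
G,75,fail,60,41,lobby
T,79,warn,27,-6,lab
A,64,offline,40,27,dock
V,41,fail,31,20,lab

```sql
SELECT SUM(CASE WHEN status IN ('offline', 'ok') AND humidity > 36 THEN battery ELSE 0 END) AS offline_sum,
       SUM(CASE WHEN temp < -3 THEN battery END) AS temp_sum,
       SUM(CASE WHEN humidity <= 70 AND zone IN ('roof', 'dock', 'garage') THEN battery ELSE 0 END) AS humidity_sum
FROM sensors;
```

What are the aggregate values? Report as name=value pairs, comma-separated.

offline_sum=198, temp_sum=107, humidity_sum=256

[offline_sum: status IN ('offline', 'ok') AND humidity > 36]
sensor=B: ✗
sensor=P: ✓ → 28
sensor=E: ✗
sensor=J: ✓ → 13
sensor=D: ✓ → 93
sensor=G: ✗
sensor=T: ✗
sensor=A: ✓ → 64
sensor=V: ✗
offline_sum = 28 + 13 + 93 + 64 = 198
—
[temp_sum: temp < -3]
sensor=B: ✗
sensor=P: ✓ → 28
sensor=E: ✗
sensor=J: ✗
sensor=D: ✗
sensor=G: ✗
sensor=T: ✓ → 79
sensor=A: ✗
sensor=V: ✗
temp_sum = 28 + 79 = 107
—
[humidity_sum: humidity <= 70 AND zone IN ('roof', 'dock', 'garage')]
sensor=B: ✗
sensor=P: ✗
sensor=E: ✓ → 99
sensor=J: ✗
sensor=D: ✓ → 93
sensor=G: ✗
sensor=T: ✗
sensor=A: ✓ → 64
sensor=V: ✗
humidity_sum = 99 + 93 + 64 = 256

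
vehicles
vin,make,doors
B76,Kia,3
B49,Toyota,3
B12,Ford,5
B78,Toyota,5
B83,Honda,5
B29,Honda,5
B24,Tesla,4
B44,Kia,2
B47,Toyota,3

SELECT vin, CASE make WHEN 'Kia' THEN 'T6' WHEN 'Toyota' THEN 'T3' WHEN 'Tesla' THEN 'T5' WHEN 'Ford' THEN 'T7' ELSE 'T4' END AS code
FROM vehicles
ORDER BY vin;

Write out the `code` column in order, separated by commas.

vin=B12: make='Ford' → T7
vin=B24: make='Tesla' → T5
vin=B29: ELSE → T4
vin=B44: make='Kia' → T6
vin=B47: make='Toyota' → T3
vin=B49: make='Toyota' → T3
vin=B76: make='Kia' → T6
vin=B78: make='Toyota' → T3
vin=B83: ELSE → T4

T7, T5, T4, T6, T3, T3, T6, T3, T4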